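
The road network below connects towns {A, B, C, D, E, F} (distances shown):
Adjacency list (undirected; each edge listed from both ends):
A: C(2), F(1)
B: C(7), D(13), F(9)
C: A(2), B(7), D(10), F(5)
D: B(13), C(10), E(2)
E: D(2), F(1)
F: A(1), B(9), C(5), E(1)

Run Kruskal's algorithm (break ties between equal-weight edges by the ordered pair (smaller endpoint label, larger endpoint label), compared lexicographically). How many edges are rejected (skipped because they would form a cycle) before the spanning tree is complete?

1

Kruskal: consider edges lightest-first.
A-F (1): add. Components now {A,F} {B} {C} {D} {E}
E-F (1): add. Components now {A,E,F} {B} {C} {D}
A-C (2): add. Components now {A,C,E,F} {B} {D}
D-E (2): add. Components now {A,C,D,E,F} {B}
C-F (5): skip — C and F already connected.
B-C (7): add. Components now {A,B,C,D,E,F}
Edges rejected before the tree was complete: 1.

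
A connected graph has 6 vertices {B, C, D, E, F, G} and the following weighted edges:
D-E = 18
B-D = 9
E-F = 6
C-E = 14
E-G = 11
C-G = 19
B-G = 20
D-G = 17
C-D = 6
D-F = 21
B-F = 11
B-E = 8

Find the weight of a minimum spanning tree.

40

Kruskal's algorithm — process edges by increasing weight (ties by edge label):
C-D (6): add. Components now {B} {C,D} {E} {F} {G}
E-F (6): add. Components now {B} {C,D} {E,F} {G}
B-E (8): add. Components now {B,E,F} {C,D} {G}
B-D (9): add. Components now {B,C,D,E,F} {G}
B-F (11): skip — B and F already connected.
E-G (11): add. Components now {B,C,D,E,F,G}
MST edges: C-D, E-F, B-E, B-D, E-G; total weight 6+6+8+9+11 = 40.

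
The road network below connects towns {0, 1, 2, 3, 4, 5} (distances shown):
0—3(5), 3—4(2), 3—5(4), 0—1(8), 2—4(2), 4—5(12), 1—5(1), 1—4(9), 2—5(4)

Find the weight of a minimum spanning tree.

14

Grow the tree from 4 using Prim:
Step 1: cheapest edge leaving the tree is 2—4 (2); add 2.
Step 2: cheapest edge leaving the tree is 3—4 (2); add 3.
Step 3: cheapest edge leaving the tree is 2—5 (4); add 5.
Step 4: cheapest edge leaving the tree is 1—5 (1); add 1.
Step 5: cheapest edge leaving the tree is 0—3 (5); add 0.
MST edges: 2—4, 3—4, 2—5, 1—5, 0—3; total weight 2+2+4+1+5 = 14.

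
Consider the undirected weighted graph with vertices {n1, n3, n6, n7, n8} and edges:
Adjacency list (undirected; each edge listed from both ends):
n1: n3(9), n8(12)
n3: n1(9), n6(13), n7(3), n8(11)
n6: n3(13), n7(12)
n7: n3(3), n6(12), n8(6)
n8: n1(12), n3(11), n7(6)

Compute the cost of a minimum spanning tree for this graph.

30

Prim, starting at n8.
Step 1: frontier [n7—n8 6, n3—n8 11, n1—n8 12] → take n7—n8 (6); add n7.
Step 2: frontier [n3—n7 3, n6—n7 12, n3—n8 11, n1—n8 12] → take n3—n7 (3); add n3.
Step 3: frontier [n1—n3 9, n3—n6 13, n6—n7 12, n1—n8 12] → take n1—n3 (9); add n1.
Step 4: frontier [n3—n6 13, n6—n7 12] → take n6—n7 (12); add n6.
MST edges: n7—n8, n3—n7, n1—n3, n6—n7; total weight 6+3+9+12 = 30.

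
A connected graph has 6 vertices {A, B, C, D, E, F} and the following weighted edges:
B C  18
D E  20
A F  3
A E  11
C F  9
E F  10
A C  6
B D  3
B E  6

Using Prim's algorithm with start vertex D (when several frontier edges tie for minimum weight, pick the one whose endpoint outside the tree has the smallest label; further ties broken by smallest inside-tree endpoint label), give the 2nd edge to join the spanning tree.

Prim, starting at D.
Step 1: frontier [B D 3, D E 20] → take B D (3); add B.
Step 2: frontier [B E 6, B C 18, D E 20] → take B E (6); add E.
Step 3: frontier [B C 18, E F 10, A E 11] → take E F (10); add F.
Step 4: frontier [B C 18, A E 11, A F 3, C F 9] → take A F (3); add A.
Step 5: frontier [A C 6, B C 18, C F 9] → take A C (6); add C.
The 2nd edge added is B E.

B-E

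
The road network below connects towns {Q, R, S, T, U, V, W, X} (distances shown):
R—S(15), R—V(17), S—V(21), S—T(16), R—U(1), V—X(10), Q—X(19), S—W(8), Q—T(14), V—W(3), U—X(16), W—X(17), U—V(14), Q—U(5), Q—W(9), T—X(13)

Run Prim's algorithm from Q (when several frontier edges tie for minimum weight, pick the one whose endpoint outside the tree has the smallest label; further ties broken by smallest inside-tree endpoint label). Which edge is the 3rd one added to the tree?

Prim, starting at Q.
Step 1: cheapest edge leaving the tree is Q—U (5); add U.
Step 2: cheapest edge leaving the tree is R—U (1); add R.
Step 3: cheapest edge leaving the tree is Q—W (9); add W.
Step 4: cheapest edge leaving the tree is V—W (3); add V.
Step 5: cheapest edge leaving the tree is S—W (8); add S.
Step 6: cheapest edge leaving the tree is V—X (10); add X.
Step 7: cheapest edge leaving the tree is T—X (13); add T.
The 3rd edge added is Q—W.

Q-W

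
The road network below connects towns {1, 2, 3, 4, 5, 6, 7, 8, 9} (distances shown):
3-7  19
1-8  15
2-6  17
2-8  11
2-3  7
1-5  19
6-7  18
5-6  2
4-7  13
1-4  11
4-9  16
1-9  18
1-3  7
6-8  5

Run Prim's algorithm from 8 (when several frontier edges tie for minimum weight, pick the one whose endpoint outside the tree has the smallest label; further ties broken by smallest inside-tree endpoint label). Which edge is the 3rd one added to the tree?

Grow the tree from 8 using Prim:
Step 1: cheapest edge leaving the tree is 6-8 (5); add 6.
Step 2: cheapest edge leaving the tree is 5-6 (2); add 5.
Step 3: cheapest edge leaving the tree is 2-8 (11); add 2.
Step 4: cheapest edge leaving the tree is 2-3 (7); add 3.
Step 5: cheapest edge leaving the tree is 1-3 (7); add 1.
Step 6: cheapest edge leaving the tree is 1-4 (11); add 4.
Step 7: cheapest edge leaving the tree is 4-7 (13); add 7.
Step 8: cheapest edge leaving the tree is 4-9 (16); add 9.
The 3rd edge added is 2-8.

2-8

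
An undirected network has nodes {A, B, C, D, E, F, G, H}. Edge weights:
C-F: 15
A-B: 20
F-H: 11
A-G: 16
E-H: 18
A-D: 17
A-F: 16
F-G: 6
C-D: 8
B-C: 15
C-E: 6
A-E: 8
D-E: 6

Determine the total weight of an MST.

Grow the tree from G using Prim:
Step 1: frontier [F-G 6, A-G 16] → take F-G (6); add F.
Step 2: frontier [F-H 11, C-F 15, A-F 16, A-G 16] → take F-H (11); add H.
Step 3: frontier [C-F 15, A-F 16, A-G 16, E-H 18] → take C-F (15); add C.
Step 4: frontier [C-E 6, C-D 8, B-C 15, A-F 16, A-G 16, E-H 18] → take C-E (6); add E.
Step 5: frontier [C-D 8, B-C 15, D-E 6, A-E 8, A-F 16, A-G 16] → take D-E (6); add D.
Step 6: frontier [B-C 15, A-D 17, A-E 8, A-F 16, A-G 16] → take A-E (8); add A.
Step 7: frontier [A-B 20, B-C 15] → take B-C (15); add B.
MST edges: F-G, F-H, C-F, C-E, D-E, A-E, B-C; total weight 6+11+15+6+6+8+15 = 67.

67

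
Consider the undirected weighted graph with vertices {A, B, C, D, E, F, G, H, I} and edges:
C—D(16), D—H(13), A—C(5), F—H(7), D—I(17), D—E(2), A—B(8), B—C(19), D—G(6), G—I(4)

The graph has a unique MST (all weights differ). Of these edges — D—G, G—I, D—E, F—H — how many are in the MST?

Sort edges by weight, then run Kruskal:
D—E (2): add — endpoints in different components.
G—I (4): add — endpoints in different components.
A—C (5): add — endpoints in different components.
D—G (6): add — endpoints in different components.
F—H (7): add — endpoints in different components.
A—B (8): add — endpoints in different components.
D—H (13): add — endpoints in different components.
C—D (16): add — endpoints in different components.
MST edge set: {D—E, G—I, A—C, D—G, F—H, A—B, D—H, C—D}.
Of the listed edges, {D—G, G—I, D—E, F—H} are in the MST → 4.

4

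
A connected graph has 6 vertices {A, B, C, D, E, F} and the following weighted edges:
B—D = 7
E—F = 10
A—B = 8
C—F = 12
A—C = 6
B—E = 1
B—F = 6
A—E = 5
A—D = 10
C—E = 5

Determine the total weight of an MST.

24

Kruskal: consider edges lightest-first.
B—E (1): add. Components now {A} {B,E} {C} {D} {F}
A—E (5): add. Components now {A,B,E} {C} {D} {F}
C—E (5): add. Components now {A,B,C,E} {D} {F}
A—C (6): skip — A and C already connected.
B—F (6): add. Components now {A,B,C,E,F} {D}
B—D (7): add. Components now {A,B,C,D,E,F}
MST edges: B—E, A—E, C—E, B—F, B—D; total weight 1+5+5+6+7 = 24.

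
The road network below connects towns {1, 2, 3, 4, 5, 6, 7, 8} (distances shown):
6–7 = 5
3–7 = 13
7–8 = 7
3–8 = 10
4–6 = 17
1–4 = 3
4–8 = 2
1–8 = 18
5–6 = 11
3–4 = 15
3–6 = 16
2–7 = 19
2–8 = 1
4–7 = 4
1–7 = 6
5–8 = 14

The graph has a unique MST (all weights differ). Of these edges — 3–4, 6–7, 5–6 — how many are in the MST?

Kruskal's algorithm — process edges by increasing weight (ties by edge label):
2–8 (1): add — endpoints in different components.
4–8 (2): add — endpoints in different components.
1–4 (3): add — endpoints in different components.
4–7 (4): add — endpoints in different components.
6–7 (5): add — endpoints in different components.
1–7 (6): skip — 1 and 7 already connected.
7–8 (7): skip — 7 and 8 already connected.
3–8 (10): add — endpoints in different components.
5–6 (11): add — endpoints in different components.
MST edge set: {2–8, 4–8, 1–4, 4–7, 6–7, 3–8, 5–6}.
Of the listed edges, {6–7, 5–6} are in the MST → 2.

2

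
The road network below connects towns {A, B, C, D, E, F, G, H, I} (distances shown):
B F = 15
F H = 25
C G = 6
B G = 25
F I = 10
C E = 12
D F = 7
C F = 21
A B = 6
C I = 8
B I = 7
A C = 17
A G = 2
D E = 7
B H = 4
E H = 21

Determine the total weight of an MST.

Prim, starting at G.
Step 1: cheapest edge leaving the tree is A G (2); add A.
Step 2: cheapest edge leaving the tree is A B (6); add B.
Step 3: cheapest edge leaving the tree is B H (4); add H.
Step 4: cheapest edge leaving the tree is C G (6); add C.
Step 5: cheapest edge leaving the tree is B I (7); add I.
Step 6: cheapest edge leaving the tree is F I (10); add F.
Step 7: cheapest edge leaving the tree is D F (7); add D.
Step 8: cheapest edge leaving the tree is D E (7); add E.
MST edges: A G, A B, B H, C G, B I, F I, D F, D E; total weight 2+6+4+6+7+10+7+7 = 49.

49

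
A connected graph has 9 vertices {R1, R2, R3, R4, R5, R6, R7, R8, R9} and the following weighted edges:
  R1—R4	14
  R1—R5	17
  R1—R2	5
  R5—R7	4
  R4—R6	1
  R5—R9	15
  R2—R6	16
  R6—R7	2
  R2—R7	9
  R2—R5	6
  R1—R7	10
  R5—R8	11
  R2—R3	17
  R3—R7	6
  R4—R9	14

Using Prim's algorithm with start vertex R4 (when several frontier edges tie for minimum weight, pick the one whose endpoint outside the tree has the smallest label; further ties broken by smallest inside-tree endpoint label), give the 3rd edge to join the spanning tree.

Prim, starting at R4.
Step 1: cheapest edge leaving the tree is R4—R6 (1); add R6.
Step 2: cheapest edge leaving the tree is R6—R7 (2); add R7.
Step 3: cheapest edge leaving the tree is R5—R7 (4); add R5.
Step 4: cheapest edge leaving the tree is R2—R5 (6); add R2.
Step 5: cheapest edge leaving the tree is R1—R2 (5); add R1.
Step 6: cheapest edge leaving the tree is R3—R7 (6); add R3.
Step 7: cheapest edge leaving the tree is R5—R8 (11); add R8.
Step 8: cheapest edge leaving the tree is R4—R9 (14); add R9.
The 3rd edge added is R5—R7.

R5-R7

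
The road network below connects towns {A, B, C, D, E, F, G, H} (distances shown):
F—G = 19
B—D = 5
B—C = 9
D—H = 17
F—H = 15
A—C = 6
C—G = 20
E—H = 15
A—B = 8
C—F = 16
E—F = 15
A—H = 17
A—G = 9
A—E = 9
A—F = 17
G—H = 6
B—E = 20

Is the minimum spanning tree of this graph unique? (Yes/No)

Sort edges by weight, then run Kruskal:
B—D (5): add — endpoints in different components.
A—C (6): add — endpoints in different components.
G—H (6): add — endpoints in different components.
A—B (8): add — endpoints in different components.
A—E (9): add — endpoints in different components.
A—G (9): add — endpoints in different components.
B—C (9): skip — B and C already connected.
E—F (15): add — endpoints in different components.
Non-tree edge F—H has weight 15, equal to the heaviest edge on its tree cycle — swapping gives another MST of the same weight. Not unique.

No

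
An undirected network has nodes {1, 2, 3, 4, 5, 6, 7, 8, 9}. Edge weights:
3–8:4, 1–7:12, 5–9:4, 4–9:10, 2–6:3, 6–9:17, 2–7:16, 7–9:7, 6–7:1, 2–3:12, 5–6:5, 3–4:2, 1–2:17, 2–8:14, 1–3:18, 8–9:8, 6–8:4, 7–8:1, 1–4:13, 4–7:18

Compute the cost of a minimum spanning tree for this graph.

32

Kruskal's algorithm — process edges by increasing weight (ties by edge label):
6–7 (1): add — endpoints in different components.
7–8 (1): add — endpoints in different components.
3–4 (2): add — endpoints in different components.
2–6 (3): add — endpoints in different components.
3–8 (4): add — endpoints in different components.
5–9 (4): add — endpoints in different components.
6–8 (4): skip — 6 and 8 already connected.
5–6 (5): add — endpoints in different components.
7–9 (7): skip — 7 and 9 already connected.
8–9 (8): skip — 8 and 9 already connected.
4–9 (10): skip — 4 and 9 already connected.
1–7 (12): add — endpoints in different components.
MST edges: 6–7, 7–8, 3–4, 2–6, 3–8, 5–9, 5–6, 1–7; total weight 1+1+2+3+4+4+5+12 = 32.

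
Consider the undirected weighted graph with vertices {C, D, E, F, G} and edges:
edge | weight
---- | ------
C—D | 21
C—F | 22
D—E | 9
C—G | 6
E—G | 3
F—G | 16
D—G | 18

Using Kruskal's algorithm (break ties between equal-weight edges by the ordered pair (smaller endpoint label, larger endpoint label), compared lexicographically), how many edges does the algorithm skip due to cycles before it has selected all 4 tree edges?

0

Kruskal's algorithm — process edges by increasing weight (ties by edge label):
E—G (3): add. Components now {C} {D} {E,G} {F}
C—G (6): add. Components now {C,E,G} {D} {F}
D—E (9): add. Components now {C,D,E,G} {F}
F—G (16): add. Components now {C,D,E,F,G}
Edges rejected before the tree was complete: 0.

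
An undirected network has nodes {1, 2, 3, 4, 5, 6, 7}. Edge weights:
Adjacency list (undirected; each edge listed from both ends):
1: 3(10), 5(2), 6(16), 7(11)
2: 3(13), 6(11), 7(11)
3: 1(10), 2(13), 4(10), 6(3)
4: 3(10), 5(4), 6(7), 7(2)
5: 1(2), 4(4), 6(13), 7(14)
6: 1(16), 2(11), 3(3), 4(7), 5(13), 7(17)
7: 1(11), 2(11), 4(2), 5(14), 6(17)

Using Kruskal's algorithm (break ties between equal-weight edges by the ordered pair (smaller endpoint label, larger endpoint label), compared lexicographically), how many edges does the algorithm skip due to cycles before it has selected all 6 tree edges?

Sort edges by weight, then run Kruskal:
1-5 (2): add. Components now {1,5} {2} {3} {4} {6} {7}
4-7 (2): add. Components now {1,5} {2} {3} {4,7} {6}
3-6 (3): add. Components now {1,5} {2} {3,6} {4,7}
4-5 (4): add. Components now {1,4,5,7} {2} {3,6}
4-6 (7): add. Components now {1,3,4,5,6,7} {2}
1-3 (10): skip — 1 and 3 already connected.
3-4 (10): skip — 3 and 4 already connected.
1-7 (11): skip — 1 and 7 already connected.
2-6 (11): add. Components now {1,2,3,4,5,6,7}
Edges rejected before the tree was complete: 3.

3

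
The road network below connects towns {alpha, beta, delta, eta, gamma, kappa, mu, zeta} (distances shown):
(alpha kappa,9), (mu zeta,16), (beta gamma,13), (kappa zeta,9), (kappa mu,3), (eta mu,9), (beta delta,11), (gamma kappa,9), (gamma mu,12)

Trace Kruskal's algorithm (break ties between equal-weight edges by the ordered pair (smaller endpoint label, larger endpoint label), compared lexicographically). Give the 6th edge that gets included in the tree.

beta-delta

Sort edges by weight, then run Kruskal:
kappa mu (3): add — endpoints in different components.
alpha kappa (9): add — endpoints in different components.
eta mu (9): add — endpoints in different components.
gamma kappa (9): add — endpoints in different components.
kappa zeta (9): add — endpoints in different components.
beta delta (11): add — endpoints in different components.
gamma mu (12): skip — gamma and mu already connected.
beta gamma (13): add — endpoints in different components.
The 6th edge added is beta delta.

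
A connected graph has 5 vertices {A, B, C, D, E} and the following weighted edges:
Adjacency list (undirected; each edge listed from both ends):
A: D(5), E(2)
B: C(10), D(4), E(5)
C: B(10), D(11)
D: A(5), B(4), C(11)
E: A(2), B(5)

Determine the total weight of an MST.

21

Grow the tree from A using Prim:
Step 1: cheapest edge leaving the tree is A E (2); add E.
Step 2: cheapest edge leaving the tree is B E (5); add B.
Step 3: cheapest edge leaving the tree is B D (4); add D.
Step 4: cheapest edge leaving the tree is B C (10); add C.
MST edges: A E, B E, B D, B C; total weight 2+5+4+10 = 21.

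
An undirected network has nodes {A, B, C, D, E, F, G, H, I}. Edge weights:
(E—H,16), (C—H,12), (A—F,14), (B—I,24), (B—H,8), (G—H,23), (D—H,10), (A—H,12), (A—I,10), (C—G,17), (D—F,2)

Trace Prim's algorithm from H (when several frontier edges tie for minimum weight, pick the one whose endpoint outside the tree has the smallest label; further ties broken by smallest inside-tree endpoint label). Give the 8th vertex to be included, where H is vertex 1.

Prim's algorithm from H:
Step 1: frontier [B—H 8, D—H 10, A—H 12, C—H 12, E—H 16, G—H 23] → take B—H (8); add B.
Step 2: frontier [B—I 24, D—H 10, A—H 12, C—H 12, E—H 16, G—H 23] → take D—H (10); add D.
Step 3: frontier [B—I 24, D—F 2, A—H 12, C—H 12, E—H 16, G—H 23] → take D—F (2); add F.
Step 4: frontier [B—I 24, A—F 14, A—H 12, C—H 12, E—H 16, G—H 23] → take A—H (12); add A.
Step 5: frontier [A—I 10, B—I 24, C—H 12, E—H 16, G—H 23] → take A—I (10); add I.
Step 6: frontier [C—H 12, E—H 16, G—H 23] → take C—H (12); add C.
Step 7: frontier [C—G 17, E—H 16, G—H 23] → take E—H (16); add E.
Step 8: frontier [C—G 17, G—H 23] → take C—G (17); add G.
Vertex order: H, B, D, F, A, I, C, E, G. The 8th vertex is E.

E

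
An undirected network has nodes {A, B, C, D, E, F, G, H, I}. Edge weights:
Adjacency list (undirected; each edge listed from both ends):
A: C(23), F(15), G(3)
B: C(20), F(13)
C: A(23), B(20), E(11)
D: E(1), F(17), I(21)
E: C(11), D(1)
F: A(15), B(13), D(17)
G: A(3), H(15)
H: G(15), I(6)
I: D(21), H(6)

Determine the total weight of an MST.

81

Sort edges by weight, then run Kruskal:
D–E (1): add — endpoints in different components.
A–G (3): add — endpoints in different components.
H–I (6): add — endpoints in different components.
C–E (11): add — endpoints in different components.
B–F (13): add — endpoints in different components.
A–F (15): add — endpoints in different components.
G–H (15): add — endpoints in different components.
D–F (17): add — endpoints in different components.
MST edges: D–E, A–G, H–I, C–E, B–F, A–F, G–H, D–F; total weight 1+3+6+11+13+15+15+17 = 81.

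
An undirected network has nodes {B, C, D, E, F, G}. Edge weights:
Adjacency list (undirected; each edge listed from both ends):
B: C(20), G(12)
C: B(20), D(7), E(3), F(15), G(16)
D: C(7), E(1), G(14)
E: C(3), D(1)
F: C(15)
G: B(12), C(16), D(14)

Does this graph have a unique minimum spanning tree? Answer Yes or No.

Yes

Kruskal's algorithm — process edges by increasing weight (ties by edge label):
D—E (1): add. Components now {B} {C} {D,E} {F} {G}
C—E (3): add. Components now {B} {C,D,E} {F} {G}
C—D (7): skip — C and D already connected.
B—G (12): add. Components now {B,G} {C,D,E} {F}
D—G (14): add. Components now {B,C,D,E,G} {F}
C—F (15): add. Components now {B,C,D,E,F,G}
Every non-tree edge has weight strictly greater than the heaviest edge on the tree path between its endpoints, so the MST is unique.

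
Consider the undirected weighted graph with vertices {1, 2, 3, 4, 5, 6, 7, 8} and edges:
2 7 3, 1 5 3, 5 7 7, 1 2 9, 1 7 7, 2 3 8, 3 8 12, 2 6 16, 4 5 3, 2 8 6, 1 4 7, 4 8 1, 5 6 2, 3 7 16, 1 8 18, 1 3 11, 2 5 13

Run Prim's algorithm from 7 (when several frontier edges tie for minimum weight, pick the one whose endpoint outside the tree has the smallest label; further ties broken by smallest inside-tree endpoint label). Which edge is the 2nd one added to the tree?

2-8

Prim's algorithm from 7:
Step 1: cheapest edge leaving the tree is 2 7 (3); add 2.
Step 2: cheapest edge leaving the tree is 2 8 (6); add 8.
Step 3: cheapest edge leaving the tree is 4 8 (1); add 4.
Step 4: cheapest edge leaving the tree is 4 5 (3); add 5.
Step 5: cheapest edge leaving the tree is 5 6 (2); add 6.
Step 6: cheapest edge leaving the tree is 1 5 (3); add 1.
Step 7: cheapest edge leaving the tree is 2 3 (8); add 3.
The 2nd edge added is 2 8.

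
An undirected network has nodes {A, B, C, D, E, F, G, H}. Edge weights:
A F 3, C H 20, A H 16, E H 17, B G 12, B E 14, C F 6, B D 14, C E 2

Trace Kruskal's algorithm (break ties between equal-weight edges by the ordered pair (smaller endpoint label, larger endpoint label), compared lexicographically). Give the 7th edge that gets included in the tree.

A-H

Sort edges by weight, then run Kruskal:
C E (2): add — endpoints in different components.
A F (3): add — endpoints in different components.
C F (6): add — endpoints in different components.
B G (12): add — endpoints in different components.
B D (14): add — endpoints in different components.
B E (14): add — endpoints in different components.
A H (16): add — endpoints in different components.
The 7th edge added is A H.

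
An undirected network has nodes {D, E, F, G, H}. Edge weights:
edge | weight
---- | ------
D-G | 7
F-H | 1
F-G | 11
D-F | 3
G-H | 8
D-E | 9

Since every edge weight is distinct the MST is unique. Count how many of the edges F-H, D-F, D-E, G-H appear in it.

Sort edges by weight, then run Kruskal:
F-H (1): add. Components now {D} {E} {F,H} {G}
D-F (3): add. Components now {D,F,H} {E} {G}
D-G (7): add. Components now {D,F,G,H} {E}
G-H (8): skip — G and H already connected.
D-E (9): add. Components now {D,E,F,G,H}
MST edge set: {F-H, D-F, D-G, D-E}.
Of the listed edges, {F-H, D-F, D-E} are in the MST → 3.

3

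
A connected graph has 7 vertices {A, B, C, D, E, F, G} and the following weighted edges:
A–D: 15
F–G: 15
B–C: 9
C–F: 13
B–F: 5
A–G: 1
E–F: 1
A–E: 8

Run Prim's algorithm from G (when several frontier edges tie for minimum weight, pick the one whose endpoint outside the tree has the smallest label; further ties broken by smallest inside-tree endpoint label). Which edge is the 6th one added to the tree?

Prim, starting at G.
Step 1: frontier [A–G 1, F–G 15] → take A–G (1); add A.
Step 2: frontier [A–E 8, A–D 15, F–G 15] → take A–E (8); add E.
Step 3: frontier [A–D 15, E–F 1, F–G 15] → take E–F (1); add F.
Step 4: frontier [A–D 15, B–F 5, C–F 13] → take B–F (5); add B.
Step 5: frontier [A–D 15, B–C 9, C–F 13] → take B–C (9); add C.
Step 6: frontier [A–D 15] → take A–D (15); add D.
The 6th edge added is A–D.

A-D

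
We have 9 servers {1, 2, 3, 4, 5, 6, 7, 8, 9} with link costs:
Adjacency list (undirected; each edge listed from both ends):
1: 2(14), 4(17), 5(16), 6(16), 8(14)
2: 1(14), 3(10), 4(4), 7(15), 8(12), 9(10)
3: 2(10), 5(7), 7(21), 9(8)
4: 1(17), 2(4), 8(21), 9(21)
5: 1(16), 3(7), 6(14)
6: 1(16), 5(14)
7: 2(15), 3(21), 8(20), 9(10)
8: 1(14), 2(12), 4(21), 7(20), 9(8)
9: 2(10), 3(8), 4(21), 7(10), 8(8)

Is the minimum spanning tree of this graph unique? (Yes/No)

No

Kruskal's algorithm — process edges by increasing weight (ties by edge label):
2—4 (4): add — endpoints in different components.
3—5 (7): add — endpoints in different components.
3—9 (8): add — endpoints in different components.
8—9 (8): add — endpoints in different components.
2—3 (10): add — endpoints in different components.
2—9 (10): skip — 2 and 9 already connected.
7—9 (10): add — endpoints in different components.
2—8 (12): skip — 2 and 8 already connected.
1—2 (14): add — endpoints in different components.
1—8 (14): skip — 1 and 8 already connected.
5—6 (14): add — endpoints in different components.
Non-tree edge 1—8 has weight 14, equal to the heaviest edge on its tree cycle — swapping gives another MST of the same weight. Not unique.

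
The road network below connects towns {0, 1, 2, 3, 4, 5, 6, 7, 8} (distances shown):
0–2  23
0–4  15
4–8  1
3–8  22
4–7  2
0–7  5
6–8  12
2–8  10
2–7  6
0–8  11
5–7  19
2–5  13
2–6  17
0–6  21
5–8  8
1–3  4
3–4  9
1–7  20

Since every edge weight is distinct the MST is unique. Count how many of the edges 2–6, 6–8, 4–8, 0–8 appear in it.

2

Kruskal: consider edges lightest-first.
4–8 (1): add — endpoints in different components.
4–7 (2): add — endpoints in different components.
1–3 (4): add — endpoints in different components.
0–7 (5): add — endpoints in different components.
2–7 (6): add — endpoints in different components.
5–8 (8): add — endpoints in different components.
3–4 (9): add — endpoints in different components.
2–8 (10): skip — 2 and 8 already connected.
0–8 (11): skip — 0 and 8 already connected.
6–8 (12): add — endpoints in different components.
MST edge set: {4–8, 4–7, 1–3, 0–7, 2–7, 5–8, 3–4, 6–8}.
Of the listed edges, {6–8, 4–8} are in the MST → 2.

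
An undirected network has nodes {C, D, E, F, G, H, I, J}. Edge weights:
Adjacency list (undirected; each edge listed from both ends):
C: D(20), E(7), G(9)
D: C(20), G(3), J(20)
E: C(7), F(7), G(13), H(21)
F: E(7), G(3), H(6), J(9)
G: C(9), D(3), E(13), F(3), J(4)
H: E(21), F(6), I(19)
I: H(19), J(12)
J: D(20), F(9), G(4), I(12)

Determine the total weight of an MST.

Prim, starting at F.
Step 1: frontier [F—G 3, F—H 6, E—F 7, F—J 9] → take F—G (3); add G.
Step 2: frontier [F—H 6, E—F 7, F—J 9, D—G 3, G—J 4, C—G 9, E—G 13] → take D—G (3); add D.
Step 3: frontier [C—D 20, D—J 20, F—H 6, E—F 7, F—J 9, G—J 4, C—G 9, E—G 13] → take G—J (4); add J.
Step 4: frontier [C—D 20, F—H 6, E—F 7, C—G 9, E—G 13, I—J 12] → take F—H (6); add H.
Step 5: frontier [C—D 20, E—F 7, C—G 9, E—G 13, H—I 19, E—H 21, I—J 12] → take E—F (7); add E.
Step 6: frontier [C—D 20, C—E 7, C—G 9, H—I 19, I—J 12] → take C—E (7); add C.
Step 7: frontier [H—I 19, I—J 12] → take I—J (12); add I.
MST edges: F—G, D—G, G—J, F—H, E—F, C—E, I—J; total weight 3+3+4+6+7+7+12 = 42.

42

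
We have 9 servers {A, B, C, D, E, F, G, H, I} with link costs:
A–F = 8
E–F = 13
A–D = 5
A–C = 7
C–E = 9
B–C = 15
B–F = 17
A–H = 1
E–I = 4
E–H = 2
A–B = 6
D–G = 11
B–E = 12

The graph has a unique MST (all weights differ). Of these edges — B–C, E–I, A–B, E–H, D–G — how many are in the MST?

4

Kruskal's algorithm — process edges by increasing weight (ties by edge label):
A–H (1): add — endpoints in different components.
E–H (2): add — endpoints in different components.
E–I (4): add — endpoints in different components.
A–D (5): add — endpoints in different components.
A–B (6): add — endpoints in different components.
A–C (7): add — endpoints in different components.
A–F (8): add — endpoints in different components.
C–E (9): skip — C and E already connected.
D–G (11): add — endpoints in different components.
MST edge set: {A–H, E–H, E–I, A–D, A–B, A–C, A–F, D–G}.
Of the listed edges, {E–I, A–B, E–H, D–G} are in the MST → 4.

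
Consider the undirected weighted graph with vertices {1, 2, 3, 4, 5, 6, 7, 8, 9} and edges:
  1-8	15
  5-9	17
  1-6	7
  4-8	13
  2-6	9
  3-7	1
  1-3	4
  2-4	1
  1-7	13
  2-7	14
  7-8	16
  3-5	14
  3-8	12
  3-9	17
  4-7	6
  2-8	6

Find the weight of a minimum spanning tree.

Sort edges by weight, then run Kruskal:
2-4 (1): add — endpoints in different components.
3-7 (1): add — endpoints in different components.
1-3 (4): add — endpoints in different components.
2-8 (6): add — endpoints in different components.
4-7 (6): add — endpoints in different components.
1-6 (7): add — endpoints in different components.
2-6 (9): skip — 2 and 6 already connected.
3-8 (12): skip — 3 and 8 already connected.
1-7 (13): skip — 1 and 7 already connected.
4-8 (13): skip — 4 and 8 already connected.
2-7 (14): skip — 2 and 7 already connected.
3-5 (14): add — endpoints in different components.
1-8 (15): skip — 1 and 8 already connected.
7-8 (16): skip — 7 and 8 already connected.
3-9 (17): add — endpoints in different components.
MST edges: 2-4, 3-7, 1-3, 2-8, 4-7, 1-6, 3-5, 3-9; total weight 1+1+4+6+6+7+14+17 = 56.

56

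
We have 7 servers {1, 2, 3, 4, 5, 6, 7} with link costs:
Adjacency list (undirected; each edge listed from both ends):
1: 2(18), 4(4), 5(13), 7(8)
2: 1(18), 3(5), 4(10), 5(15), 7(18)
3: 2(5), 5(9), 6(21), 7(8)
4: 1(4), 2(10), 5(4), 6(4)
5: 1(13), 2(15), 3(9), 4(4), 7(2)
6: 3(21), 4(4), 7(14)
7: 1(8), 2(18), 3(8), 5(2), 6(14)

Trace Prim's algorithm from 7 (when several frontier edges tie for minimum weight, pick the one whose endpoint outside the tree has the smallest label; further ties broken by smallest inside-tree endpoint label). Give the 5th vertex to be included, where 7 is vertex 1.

Prim's algorithm from 7:
Step 1: cheapest edge leaving the tree is 5—7 (2); add 5.
Step 2: cheapest edge leaving the tree is 4—5 (4); add 4.
Step 3: cheapest edge leaving the tree is 1—4 (4); add 1.
Step 4: cheapest edge leaving the tree is 4—6 (4); add 6.
Step 5: cheapest edge leaving the tree is 3—7 (8); add 3.
Step 6: cheapest edge leaving the tree is 2—3 (5); add 2.
Vertex order: 7, 5, 4, 1, 6, 3, 2. The 5th vertex is 6.

6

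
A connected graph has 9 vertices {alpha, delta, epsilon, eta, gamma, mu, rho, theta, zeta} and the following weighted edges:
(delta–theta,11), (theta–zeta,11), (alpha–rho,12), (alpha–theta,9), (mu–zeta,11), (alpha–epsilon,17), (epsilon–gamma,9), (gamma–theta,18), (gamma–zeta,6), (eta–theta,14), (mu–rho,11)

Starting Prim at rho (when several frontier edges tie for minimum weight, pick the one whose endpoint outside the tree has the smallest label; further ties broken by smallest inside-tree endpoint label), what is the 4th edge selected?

epsilon-gamma

Prim's algorithm from rho:
Step 1: frontier [mu–rho 11, alpha–rho 12] → take mu–rho (11); add mu.
Step 2: frontier [mu–zeta 11, alpha–rho 12] → take mu–zeta (11); add zeta.
Step 3: frontier [alpha–rho 12, gamma–zeta 6, theta–zeta 11] → take gamma–zeta (6); add gamma.
Step 4: frontier [epsilon–gamma 9, gamma–theta 18, alpha–rho 12, theta–zeta 11] → take epsilon–gamma (9); add epsilon.
Step 5: frontier [alpha–epsilon 17, gamma–theta 18, alpha–rho 12, theta–zeta 11] → take theta–zeta (11); add theta.
Step 6: frontier [alpha–epsilon 17, alpha–rho 12, alpha–theta 9, delta–theta 11, eta–theta 14] → take alpha–theta (9); add alpha.
Step 7: frontier [delta–theta 11, eta–theta 14] → take delta–theta (11); add delta.
Step 8: frontier [eta–theta 14] → take eta–theta (14); add eta.
The 4th edge added is epsilon–gamma.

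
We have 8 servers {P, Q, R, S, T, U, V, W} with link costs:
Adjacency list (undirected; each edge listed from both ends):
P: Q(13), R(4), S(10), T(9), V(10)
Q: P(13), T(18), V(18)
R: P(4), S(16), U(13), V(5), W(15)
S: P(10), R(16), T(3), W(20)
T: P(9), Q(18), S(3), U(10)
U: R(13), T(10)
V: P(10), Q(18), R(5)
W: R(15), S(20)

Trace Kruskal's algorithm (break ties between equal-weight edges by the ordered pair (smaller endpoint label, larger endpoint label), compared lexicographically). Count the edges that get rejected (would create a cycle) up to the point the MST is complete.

3

Kruskal's algorithm — process edges by increasing weight (ties by edge label):
S T (3): add — endpoints in different components.
P R (4): add — endpoints in different components.
R V (5): add — endpoints in different components.
P T (9): add — endpoints in different components.
P S (10): skip — P and S already connected.
P V (10): skip — V and P already connected.
T U (10): add — endpoints in different components.
P Q (13): add — endpoints in different components.
R U (13): skip — U and R already connected.
R W (15): add — endpoints in different components.
Edges rejected before the tree was complete: 3.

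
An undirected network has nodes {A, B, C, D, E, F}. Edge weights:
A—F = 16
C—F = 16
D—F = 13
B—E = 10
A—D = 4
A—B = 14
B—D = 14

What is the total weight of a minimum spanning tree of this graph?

Prim's algorithm from D:
Step 1: cheapest edge leaving the tree is A—D (4); add A.
Step 2: cheapest edge leaving the tree is D—F (13); add F.
Step 3: cheapest edge leaving the tree is A—B (14); add B.
Step 4: cheapest edge leaving the tree is B—E (10); add E.
Step 5: cheapest edge leaving the tree is C—F (16); add C.
MST edges: A—D, D—F, A—B, B—E, C—F; total weight 4+13+14+10+16 = 57.

57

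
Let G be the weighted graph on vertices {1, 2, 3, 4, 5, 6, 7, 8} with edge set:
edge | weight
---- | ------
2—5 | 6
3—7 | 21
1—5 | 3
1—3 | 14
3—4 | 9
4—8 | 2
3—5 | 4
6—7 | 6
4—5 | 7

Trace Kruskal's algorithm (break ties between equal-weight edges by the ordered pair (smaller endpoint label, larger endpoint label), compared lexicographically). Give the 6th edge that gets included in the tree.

4-5

Kruskal: consider edges lightest-first.
4—8 (2): add — endpoints in different components.
1—5 (3): add — endpoints in different components.
3—5 (4): add — endpoints in different components.
2—5 (6): add — endpoints in different components.
6—7 (6): add — endpoints in different components.
4—5 (7): add — endpoints in different components.
3—4 (9): skip — 3 and 4 already connected.
1—3 (14): skip — 1 and 3 already connected.
3—7 (21): add — endpoints in different components.
The 6th edge added is 4—5.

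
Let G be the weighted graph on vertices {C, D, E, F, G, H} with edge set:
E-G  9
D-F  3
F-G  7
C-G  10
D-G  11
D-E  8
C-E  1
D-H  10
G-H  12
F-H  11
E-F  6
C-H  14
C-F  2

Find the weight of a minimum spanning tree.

23

Grow the tree from C using Prim:
Step 1: cheapest edge leaving the tree is C-E (1); add E.
Step 2: cheapest edge leaving the tree is C-F (2); add F.
Step 3: cheapest edge leaving the tree is D-F (3); add D.
Step 4: cheapest edge leaving the tree is F-G (7); add G.
Step 5: cheapest edge leaving the tree is D-H (10); add H.
MST edges: C-E, C-F, D-F, F-G, D-H; total weight 1+2+3+7+10 = 23.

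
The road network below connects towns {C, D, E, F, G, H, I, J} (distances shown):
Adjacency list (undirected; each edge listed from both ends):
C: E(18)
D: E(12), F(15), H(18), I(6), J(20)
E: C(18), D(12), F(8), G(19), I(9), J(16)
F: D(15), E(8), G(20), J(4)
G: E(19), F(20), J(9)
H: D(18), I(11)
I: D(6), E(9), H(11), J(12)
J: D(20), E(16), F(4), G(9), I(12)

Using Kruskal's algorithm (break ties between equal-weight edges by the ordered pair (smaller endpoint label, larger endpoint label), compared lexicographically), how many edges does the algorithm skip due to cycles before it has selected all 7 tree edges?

4

Kruskal: consider edges lightest-first.
F-J (4): add — endpoints in different components.
D-I (6): add — endpoints in different components.
E-F (8): add — endpoints in different components.
E-I (9): add — endpoints in different components.
G-J (9): add — endpoints in different components.
H-I (11): add — endpoints in different components.
D-E (12): skip — D and E already connected.
I-J (12): skip — I and J already connected.
D-F (15): skip — D and F already connected.
E-J (16): skip — E and J already connected.
C-E (18): add — endpoints in different components.
Edges rejected before the tree was complete: 4.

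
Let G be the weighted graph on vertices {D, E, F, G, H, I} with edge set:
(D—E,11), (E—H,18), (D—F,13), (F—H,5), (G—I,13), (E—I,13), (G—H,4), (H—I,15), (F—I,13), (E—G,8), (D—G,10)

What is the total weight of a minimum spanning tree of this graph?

40

Prim, starting at H.
Step 1: frontier [G—H 4, F—H 5, H—I 15, E—H 18] → take G—H (4); add G.
Step 2: frontier [E—G 8, D—G 10, G—I 13, F—H 5, H—I 15, E—H 18] → take F—H (5); add F.
Step 3: frontier [D—F 13, F—I 13, E—G 8, D—G 10, G—I 13, H—I 15, E—H 18] → take E—G (8); add E.
Step 4: frontier [D—E 11, E—I 13, D—F 13, F—I 13, D—G 10, G—I 13, H—I 15] → take D—G (10); add D.
Step 5: frontier [E—I 13, F—I 13, G—I 13, H—I 15] → take E—I (13); add I.
MST edges: G—H, F—H, E—G, D—G, E—I; total weight 4+5+8+10+13 = 40.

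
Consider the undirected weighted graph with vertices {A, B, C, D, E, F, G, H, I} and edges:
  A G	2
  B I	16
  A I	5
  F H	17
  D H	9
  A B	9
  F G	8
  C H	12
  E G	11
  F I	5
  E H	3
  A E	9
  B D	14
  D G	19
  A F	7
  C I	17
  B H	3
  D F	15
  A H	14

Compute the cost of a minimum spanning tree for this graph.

48

Sort edges by weight, then run Kruskal:
A G (2): add — endpoints in different components.
B H (3): add — endpoints in different components.
E H (3): add — endpoints in different components.
A I (5): add — endpoints in different components.
F I (5): add — endpoints in different components.
A F (7): skip — A and F already connected.
F G (8): skip — F and G already connected.
A B (9): add — endpoints in different components.
A E (9): skip — A and E already connected.
D H (9): add — endpoints in different components.
E G (11): skip — E and G already connected.
C H (12): add — endpoints in different components.
MST edges: A G, B H, E H, A I, F I, A B, D H, C H; total weight 2+3+3+5+5+9+9+12 = 48.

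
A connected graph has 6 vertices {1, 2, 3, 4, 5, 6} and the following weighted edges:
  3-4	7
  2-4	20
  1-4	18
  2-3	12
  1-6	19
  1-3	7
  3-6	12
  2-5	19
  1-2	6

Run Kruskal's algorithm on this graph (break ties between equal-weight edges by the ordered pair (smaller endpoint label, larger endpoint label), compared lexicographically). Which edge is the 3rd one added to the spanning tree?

Kruskal's algorithm — process edges by increasing weight (ties by edge label):
1-2 (6): add — endpoints in different components.
1-3 (7): add — endpoints in different components.
3-4 (7): add — endpoints in different components.
2-3 (12): skip — 2 and 3 already connected.
3-6 (12): add — endpoints in different components.
1-4 (18): skip — 1 and 4 already connected.
1-6 (19): skip — 1 and 6 already connected.
2-5 (19): add — endpoints in different components.
The 3rd edge added is 3-4.

3-4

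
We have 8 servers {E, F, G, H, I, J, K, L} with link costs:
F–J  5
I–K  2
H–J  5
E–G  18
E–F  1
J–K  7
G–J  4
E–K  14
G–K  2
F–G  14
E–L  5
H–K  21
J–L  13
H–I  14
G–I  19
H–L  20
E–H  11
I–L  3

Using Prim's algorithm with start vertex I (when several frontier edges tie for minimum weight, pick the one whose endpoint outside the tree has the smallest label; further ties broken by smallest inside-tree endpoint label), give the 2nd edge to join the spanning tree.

G-K

Prim's algorithm from I:
Step 1: cheapest edge leaving the tree is I–K (2); add K.
Step 2: cheapest edge leaving the tree is G–K (2); add G.
Step 3: cheapest edge leaving the tree is I–L (3); add L.
Step 4: cheapest edge leaving the tree is G–J (4); add J.
Step 5: cheapest edge leaving the tree is E–L (5); add E.
Step 6: cheapest edge leaving the tree is E–F (1); add F.
Step 7: cheapest edge leaving the tree is H–J (5); add H.
The 2nd edge added is G–K.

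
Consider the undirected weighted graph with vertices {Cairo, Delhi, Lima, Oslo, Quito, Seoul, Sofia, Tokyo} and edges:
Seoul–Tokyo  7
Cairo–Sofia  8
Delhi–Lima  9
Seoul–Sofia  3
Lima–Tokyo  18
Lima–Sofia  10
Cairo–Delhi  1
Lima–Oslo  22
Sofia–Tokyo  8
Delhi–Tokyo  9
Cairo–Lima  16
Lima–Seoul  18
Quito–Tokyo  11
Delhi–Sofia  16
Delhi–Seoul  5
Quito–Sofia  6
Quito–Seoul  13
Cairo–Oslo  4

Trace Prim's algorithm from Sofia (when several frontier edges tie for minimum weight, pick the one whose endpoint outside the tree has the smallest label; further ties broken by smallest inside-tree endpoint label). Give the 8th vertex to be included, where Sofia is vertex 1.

Lima

Prim, starting at Sofia.
Step 1: cheapest edge leaving the tree is Seoul–Sofia (3); add Seoul.
Step 2: cheapest edge leaving the tree is Delhi–Seoul (5); add Delhi.
Step 3: cheapest edge leaving the tree is Cairo–Delhi (1); add Cairo.
Step 4: cheapest edge leaving the tree is Cairo–Oslo (4); add Oslo.
Step 5: cheapest edge leaving the tree is Quito–Sofia (6); add Quito.
Step 6: cheapest edge leaving the tree is Seoul–Tokyo (7); add Tokyo.
Step 7: cheapest edge leaving the tree is Delhi–Lima (9); add Lima.
Vertex order: Sofia, Seoul, Delhi, Cairo, Oslo, Quito, Tokyo, Lima. The 8th vertex is Lima.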